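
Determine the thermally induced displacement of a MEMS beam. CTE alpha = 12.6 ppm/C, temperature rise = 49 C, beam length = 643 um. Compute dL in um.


Step 1: Convert CTE: alpha = 12.6 ppm/C = 12.6e-6 /C
Step 2: dL = 12.6e-6 * 49 * 643
dL = 0.397 um


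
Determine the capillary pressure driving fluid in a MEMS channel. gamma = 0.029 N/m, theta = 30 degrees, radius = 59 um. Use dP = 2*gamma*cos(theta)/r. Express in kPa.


Step 1: cos(30 deg) = 0.866
Step 2: Convert r to m: r = 59e-6 m
Step 3: dP = 2 * 0.029 * 0.866 / 59e-6 = 851.3 Pa
Step 4: Convert Pa to kPa (divide by 1000).
dP = 0.85 kPa


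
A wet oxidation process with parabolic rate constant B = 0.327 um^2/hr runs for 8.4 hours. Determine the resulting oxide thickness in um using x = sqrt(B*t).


Step 1: Compute B*t = 0.327 * 8.4 = 2.7468
Step 2: x = sqrt(2.7468)
x = 1.657 um


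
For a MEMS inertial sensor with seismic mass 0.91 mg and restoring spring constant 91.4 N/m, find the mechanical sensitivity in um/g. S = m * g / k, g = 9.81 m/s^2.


Step 1: Convert mass: m = 0.91 mg = 9.10e-07 kg
Step 2: S = m * g / k = 9.10e-07 * 9.81 / 91.4
Step 3: S = 9.77e-08 m/g
Step 4: Convert to um/g: S = 0.098 um/g


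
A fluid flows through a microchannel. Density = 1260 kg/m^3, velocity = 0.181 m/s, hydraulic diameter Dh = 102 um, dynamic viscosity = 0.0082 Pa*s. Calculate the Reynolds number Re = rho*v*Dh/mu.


Step 1: Convert Dh to meters: Dh = 102e-6 m
Step 2: Re = rho * v * Dh / mu
Re = 1260 * 0.181 * 102e-6 / 0.0082
Re = 2.837


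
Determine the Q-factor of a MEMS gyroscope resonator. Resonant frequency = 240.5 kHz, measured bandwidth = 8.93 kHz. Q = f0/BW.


Step 1: Q = f0 / bandwidth
Step 2: Q = 240.5 / 8.93
Q = 26.9


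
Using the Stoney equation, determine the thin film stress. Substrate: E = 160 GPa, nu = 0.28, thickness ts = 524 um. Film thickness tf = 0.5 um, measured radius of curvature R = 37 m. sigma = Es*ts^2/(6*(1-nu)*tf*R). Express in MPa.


Step 1: Compute numerator: Es * ts^2 = 160 * 524^2 = 43932160 (GPa*um^2)
Step 2: Compute denominator (R in um): 6*(1-nu)*tf*R = 6*0.72*0.5*37e6 = 79920000.0 (um^2)
Step 3: sigma (GPa) = 43932160 / 79920000.0 = 5.49702e-01 GPa
Step 4: Convert to MPa (x1000): sigma = 549.7 MPa


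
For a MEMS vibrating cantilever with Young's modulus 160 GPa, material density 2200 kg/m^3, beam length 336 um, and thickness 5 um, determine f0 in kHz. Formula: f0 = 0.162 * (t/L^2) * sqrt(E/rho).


Step 1: Convert units to SI.
t_SI = 5e-6 m, L_SI = 336e-6 m
Step 2: Calculate sqrt(E/rho).
sqrt(160e9 / 2200) = 8528.03 m/s
Step 3: Compute f0.
f0 = 0.162 * 5e-6 / (336e-6)^2 * 8528.03 = 61186.4 Hz = 61.19 kHz


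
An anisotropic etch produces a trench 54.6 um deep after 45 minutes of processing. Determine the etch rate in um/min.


Step 1: Etch rate = depth / time
Step 2: rate = 54.6 / 45
rate = 1.213 um/min


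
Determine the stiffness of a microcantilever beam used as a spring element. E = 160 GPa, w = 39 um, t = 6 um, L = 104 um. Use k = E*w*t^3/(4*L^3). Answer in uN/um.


Step 1: Convert E to consistent units (1 GPa = 1000 uN/um^2).
E = 160 GPa = 160000 uN/um^2
Step 2: Compute t^3 = 6^3 = 216
Step 3: Compute L^3 = 104^3 = 1124864
Step 4: k = 160000 * 39 * 216 / (4 * 1124864)
k = 299.5562 uN/um


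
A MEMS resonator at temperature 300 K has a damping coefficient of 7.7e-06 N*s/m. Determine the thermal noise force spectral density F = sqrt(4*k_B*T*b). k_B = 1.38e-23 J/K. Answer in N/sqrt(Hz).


Step 1: Compute 4 * k_B * T * b
= 4 * 1.38e-23 * 300 * 7.7e-06
= 1.2751e-25 N^2/Hz
Step 2: F_noise = sqrt(1.2751e-25)
F_noise = 3.57e-13 N/sqrt(Hz)


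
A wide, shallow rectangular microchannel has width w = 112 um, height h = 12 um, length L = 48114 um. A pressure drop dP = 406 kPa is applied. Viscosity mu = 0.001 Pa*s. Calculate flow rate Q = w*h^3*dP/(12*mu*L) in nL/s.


Step 1: Convert all dimensions to SI (meters).
w = 112e-6 m, h = 12e-6 m, L = 48114e-6 m, dP = 406e3 Pa
Step 2: Q = w * h^3 * dP / (12 * mu * L)
Q = 112e-6 * (12e-6)^3 * 406e3 / (12 * 0.001 * 48114e-6) = 1.3609278e-10 m^3/s
Step 3: Convert Q from m^3/s to nL/s (1 m^3 = 1e12 nL, so multiply by 1e12).
Q = 136.093 nL/s


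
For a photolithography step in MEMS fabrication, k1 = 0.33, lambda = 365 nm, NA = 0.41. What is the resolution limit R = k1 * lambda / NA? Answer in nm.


Step 1: Identify values: k1 = 0.33, lambda = 365 nm, NA = 0.41
Step 2: R = k1 * lambda / NA
R = 0.33 * 365 / 0.41
R = 293.8 nm


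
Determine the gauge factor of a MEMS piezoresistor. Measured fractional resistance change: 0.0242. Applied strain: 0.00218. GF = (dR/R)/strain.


Step 1: Identify values.
dR/R = 0.0242, strain = 0.00218
Step 2: GF = (dR/R) / strain = 0.0242 / 0.00218
GF = 11.1


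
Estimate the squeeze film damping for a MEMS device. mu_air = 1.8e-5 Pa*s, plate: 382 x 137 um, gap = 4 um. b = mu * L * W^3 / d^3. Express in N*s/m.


Step 1: Convert to SI.
L = 382e-6 m, W = 137e-6 m, d = 4e-6 m
Step 2: W^3 = (137e-6)^3 = 2.57e-12 m^3
Step 3: d^3 = (4e-6)^3 = 6.40e-17 m^3
Step 4: b = 1.8e-5 * 382e-6 * 2.57e-12 / 6.40e-17
b = 2.76e-04 N*s/m


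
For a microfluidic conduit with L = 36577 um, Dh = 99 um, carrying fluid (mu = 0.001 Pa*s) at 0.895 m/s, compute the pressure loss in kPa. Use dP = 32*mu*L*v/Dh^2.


Step 1: Convert to SI: L = 36577e-6 m, Dh = 99e-6 m
Step 2: dP = 32 * 0.001 * 36577e-6 * 0.895 / (99e-6)^2
Step 3: dP = 106883.51 Pa
Step 4: Convert to kPa: dP = 106.88 kPa


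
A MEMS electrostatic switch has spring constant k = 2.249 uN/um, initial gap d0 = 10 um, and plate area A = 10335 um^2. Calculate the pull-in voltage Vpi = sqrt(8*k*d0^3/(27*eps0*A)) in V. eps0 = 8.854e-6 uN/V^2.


Step 1: Compute numerator: 8 * k * d0^3 = 8 * 2.249 * 10^3 = 17992.0
Step 2: Compute denominator: 27 * eps0 * A = 27 * 8.854e-6 * 10335 = 2.470664
Step 3: Vpi = sqrt(17992.0 / 2.470664)
Vpi = 85.34 V


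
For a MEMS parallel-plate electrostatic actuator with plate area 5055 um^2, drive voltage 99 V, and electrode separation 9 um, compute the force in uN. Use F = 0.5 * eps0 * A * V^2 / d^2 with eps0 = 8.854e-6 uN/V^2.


Step 1: Identify parameters.
eps0 = 8.854e-6 uN/V^2, A = 5055 um^2, V = 99 V, d = 9 um
Step 2: Compute V^2 = 99^2 = 9801
Step 3: Compute d^2 = 9^2 = 81
Step 4: F = 0.5 * 8.854e-6 * 5055 * 9801 / 81
F = 2.708 uN


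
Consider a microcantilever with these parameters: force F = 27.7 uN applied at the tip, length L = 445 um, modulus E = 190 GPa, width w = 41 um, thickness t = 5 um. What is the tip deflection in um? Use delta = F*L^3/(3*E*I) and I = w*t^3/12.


Step 1: Calculate the second moment of area.
I = w * t^3 / 12 = 41 * 5^3 / 12 = 427.0833 um^4
Step 2: Convert E to consistent units (1 GPa = 1000 uN/um^2).
E = 190 GPa = 190000 uN/um^2
Step 3: Calculate tip deflection.
delta = F * L^3 / (3 * E * I)
delta = 27.7 * 445^3 / (3 * 190000 * 427.0833)
delta = 10.027 um


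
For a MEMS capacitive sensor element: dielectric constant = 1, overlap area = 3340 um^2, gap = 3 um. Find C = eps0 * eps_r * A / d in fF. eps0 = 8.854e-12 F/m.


Step 1: Convert area to m^2: A = 3340e-12 m^2
Step 2: Convert gap to m: d = 3e-6 m
Step 3: C = eps0 * eps_r * A / d
C = 8.854e-12 * 1 * 3340e-12 / 3e-6
Step 4: Convert to fF (multiply by 1e15).
C = 9.86 fF


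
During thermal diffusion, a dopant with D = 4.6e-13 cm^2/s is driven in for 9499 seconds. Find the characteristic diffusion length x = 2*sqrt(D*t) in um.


Step 1: Compute D*t = 4.6e-13 * 9499 = 4.36954e-09 cm^2
Step 2: sqrt(D*t) = 6.61025e-05 cm
Step 3: x = 2 * 6.61025e-05 cm = 1.32205e-04 cm
Step 4: Convert to um (1 cm = 1e4 um): x = 1.322 um


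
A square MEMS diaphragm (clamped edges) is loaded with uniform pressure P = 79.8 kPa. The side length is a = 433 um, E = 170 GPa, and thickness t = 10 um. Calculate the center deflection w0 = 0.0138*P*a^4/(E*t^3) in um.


Step 1: Convert pressure to compatible units (E is in GPa, so P in GPa).
P = 79.8 kPa = 79.8e-6 GPa
Step 2: Compute numerator: 0.0138 * P * a^4.
a^4 = 433^4 = 35152125121
numerator = 0.0138 * 79.8e-6 * 35152125121 = 3.87109e+04
Step 3: Compute denominator: E * t^3 = 170 * 10^3 = 170000
Step 4: w0 = numerator / denominator = 3.87109e+04 / 170000 = 0.2277 um


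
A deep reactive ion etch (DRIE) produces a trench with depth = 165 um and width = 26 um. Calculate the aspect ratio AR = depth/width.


Step 1: AR = depth / width
Step 2: AR = 165 / 26
AR = 6.3


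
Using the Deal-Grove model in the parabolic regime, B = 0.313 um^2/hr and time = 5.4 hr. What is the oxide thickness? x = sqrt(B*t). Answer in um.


Step 1: Compute B*t = 0.313 * 5.4 = 1.6902
Step 2: x = sqrt(1.6902)
x = 1.3 um


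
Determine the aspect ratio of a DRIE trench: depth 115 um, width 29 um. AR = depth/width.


Step 1: AR = depth / width
Step 2: AR = 115 / 29
AR = 4.0


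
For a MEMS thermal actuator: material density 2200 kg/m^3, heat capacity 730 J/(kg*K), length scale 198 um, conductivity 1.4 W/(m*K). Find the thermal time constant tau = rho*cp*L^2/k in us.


Step 1: Convert L to m: L = 198e-6 m
Step 2: L^2 = (198e-6)^2 = 3.9204e-08 m^2
Step 3: tau = 2200 * 730 * 3.9204e-08 / 1.4 = 4.497258857e-02 s
Step 4: Convert to microseconds (multiply by 1e6).
tau = 44972.589 us


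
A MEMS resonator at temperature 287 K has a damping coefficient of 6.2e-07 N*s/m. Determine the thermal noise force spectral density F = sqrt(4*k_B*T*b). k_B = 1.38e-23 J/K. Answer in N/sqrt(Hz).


Step 1: Compute 4 * k_B * T * b
= 4 * 1.38e-23 * 287 * 6.2e-07
= 9.8223e-27 N^2/Hz
Step 2: F_noise = sqrt(9.8223e-27)
F_noise = 9.91e-14 N/sqrt(Hz)


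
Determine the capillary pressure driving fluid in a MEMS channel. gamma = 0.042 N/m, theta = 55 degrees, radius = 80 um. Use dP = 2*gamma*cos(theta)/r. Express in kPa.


Step 1: cos(55 deg) = 0.5736
Step 2: Convert r to m: r = 80e-6 m
Step 3: dP = 2 * 0.042 * 0.5736 / 80e-6 = 602.3 Pa
Step 4: Convert Pa to kPa (divide by 1000).
dP = 0.6 kPa


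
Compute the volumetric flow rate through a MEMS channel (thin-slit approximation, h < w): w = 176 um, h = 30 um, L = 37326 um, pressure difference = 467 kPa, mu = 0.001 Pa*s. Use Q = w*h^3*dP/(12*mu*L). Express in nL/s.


Step 1: Convert all dimensions to SI (meters).
w = 176e-6 m, h = 30e-6 m, L = 37326e-6 m, dP = 467e3 Pa
Step 2: Q = w * h^3 * dP / (12 * mu * L)
Q = 176e-6 * (30e-6)^3 * 467e3 / (12 * 0.001 * 37326e-6) = 4.95450892e-09 m^3/s
Step 3: Convert Q from m^3/s to nL/s (1 m^3 = 1e12 nL, so multiply by 1e12).
Q = 4954.509 nL/s


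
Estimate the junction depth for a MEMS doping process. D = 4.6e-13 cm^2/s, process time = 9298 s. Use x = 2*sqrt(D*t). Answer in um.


Step 1: Compute D*t = 4.6e-13 * 9298 = 4.27708e-09 cm^2
Step 2: sqrt(D*t) = 6.53994e-05 cm
Step 3: x = 2 * 6.53994e-05 cm = 1.307988e-04 cm
Step 4: Convert to um (1 cm = 1e4 um): x = 1.308 um


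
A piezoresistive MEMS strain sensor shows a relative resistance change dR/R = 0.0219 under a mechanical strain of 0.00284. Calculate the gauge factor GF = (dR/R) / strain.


Step 1: Identify values.
dR/R = 0.0219, strain = 0.00284
Step 2: GF = (dR/R) / strain = 0.0219 / 0.00284
GF = 7.7


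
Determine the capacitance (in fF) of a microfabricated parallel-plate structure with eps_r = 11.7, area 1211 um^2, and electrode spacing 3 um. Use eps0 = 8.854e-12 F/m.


Step 1: Convert area to m^2: A = 1211e-12 m^2
Step 2: Convert gap to m: d = 3e-6 m
Step 3: C = eps0 * eps_r * A / d
C = 8.854e-12 * 11.7 * 1211e-12 / 3e-6
Step 4: Convert to fF (multiply by 1e15).
C = 41.82 fF


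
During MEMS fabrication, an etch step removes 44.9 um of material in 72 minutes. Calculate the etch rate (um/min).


Step 1: Etch rate = depth / time
Step 2: rate = 44.9 / 72
rate = 0.624 um/min


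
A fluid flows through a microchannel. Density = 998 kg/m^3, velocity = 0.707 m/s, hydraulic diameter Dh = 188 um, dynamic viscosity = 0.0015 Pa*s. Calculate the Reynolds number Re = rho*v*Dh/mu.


Step 1: Convert Dh to meters: Dh = 188e-6 m
Step 2: Re = rho * v * Dh / mu
Re = 998 * 0.707 * 188e-6 / 0.0015
Re = 88.433


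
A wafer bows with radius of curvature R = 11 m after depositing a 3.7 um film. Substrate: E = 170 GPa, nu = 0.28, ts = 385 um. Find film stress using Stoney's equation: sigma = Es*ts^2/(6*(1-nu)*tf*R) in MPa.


Step 1: Compute numerator: Es * ts^2 = 170 * 385^2 = 25198250 (GPa*um^2)
Step 2: Compute denominator (R in um): 6*(1-nu)*tf*R = 6*0.72*3.7*11e6 = 175824000.0 (um^2)
Step 3: sigma (GPa) = 25198250 / 175824000.0 = 1.43315e-01 GPa
Step 4: Convert to MPa (x1000): sigma = 143.3 MPa


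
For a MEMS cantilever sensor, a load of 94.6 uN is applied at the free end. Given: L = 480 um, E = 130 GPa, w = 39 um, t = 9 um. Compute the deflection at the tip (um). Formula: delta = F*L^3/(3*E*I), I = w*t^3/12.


Step 1: Calculate the second moment of area.
I = w * t^3 / 12 = 39 * 9^3 / 12 = 2369.25 um^4
Step 2: Convert E to consistent units (1 GPa = 1000 uN/um^2).
E = 130 GPa = 130000 uN/um^2
Step 3: Calculate tip deflection.
delta = F * L^3 / (3 * E * I)
delta = 94.6 * 480^3 / (3 * 130000 * 2369.25)
delta = 11.3224 um


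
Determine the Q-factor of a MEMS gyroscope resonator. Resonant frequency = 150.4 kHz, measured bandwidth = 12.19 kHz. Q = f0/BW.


Step 1: Q = f0 / bandwidth
Step 2: Q = 150.4 / 12.19
Q = 12.3


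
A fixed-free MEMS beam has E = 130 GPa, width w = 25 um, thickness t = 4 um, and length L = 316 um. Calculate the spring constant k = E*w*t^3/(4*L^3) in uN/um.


Step 1: Convert E to consistent units (1 GPa = 1000 uN/um^2).
E = 130 GPa = 130000 uN/um^2
Step 2: Compute t^3 = 4^3 = 64
Step 3: Compute L^3 = 316^3 = 31554496
Step 4: k = 130000 * 25 * 64 / (4 * 31554496)
k = 1.6479 uN/um


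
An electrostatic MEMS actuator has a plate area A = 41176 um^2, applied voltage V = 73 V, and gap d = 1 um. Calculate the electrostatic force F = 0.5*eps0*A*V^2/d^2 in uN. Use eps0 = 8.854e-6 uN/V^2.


Step 1: Identify parameters.
eps0 = 8.854e-6 uN/V^2, A = 41176 um^2, V = 73 V, d = 1 um
Step 2: Compute V^2 = 73^2 = 5329
Step 3: Compute d^2 = 1^2 = 1
Step 4: F = 0.5 * 8.854e-6 * 41176 * 5329 / 1
F = 971.403 uN


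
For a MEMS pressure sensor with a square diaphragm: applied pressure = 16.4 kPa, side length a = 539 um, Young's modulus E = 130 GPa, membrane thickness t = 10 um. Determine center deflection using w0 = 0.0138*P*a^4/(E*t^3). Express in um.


Step 1: Convert pressure to compatible units (E is in GPa, so P in GPa).
P = 16.4 kPa = 16.4e-6 GPa
Step 2: Compute numerator: 0.0138 * P * a^4.
a^4 = 539^4 = 84402451441
numerator = 0.0138 * 16.4e-6 * 84402451441 = 1.9102e+04
Step 3: Compute denominator: E * t^3 = 130 * 10^3 = 130000
Step 4: w0 = numerator / denominator = 1.9102e+04 / 130000 = 0.1469 um


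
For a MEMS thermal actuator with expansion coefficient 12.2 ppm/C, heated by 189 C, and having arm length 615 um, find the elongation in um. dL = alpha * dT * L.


Step 1: Convert CTE: alpha = 12.2 ppm/C = 12.2e-6 /C
Step 2: dL = 12.2e-6 * 189 * 615
dL = 1.4181 um


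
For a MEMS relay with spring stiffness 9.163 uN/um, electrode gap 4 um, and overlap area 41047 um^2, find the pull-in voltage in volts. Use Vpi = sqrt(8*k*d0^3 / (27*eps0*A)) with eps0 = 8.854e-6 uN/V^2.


Step 1: Compute numerator: 8 * k * d0^3 = 8 * 9.163 * 4^3 = 4691.456
Step 2: Compute denominator: 27 * eps0 * A = 27 * 8.854e-6 * 41047 = 9.812614
Step 3: Vpi = sqrt(4691.456 / 9.812614)
Vpi = 21.87 V


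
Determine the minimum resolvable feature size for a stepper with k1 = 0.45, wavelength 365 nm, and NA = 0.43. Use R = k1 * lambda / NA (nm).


Step 1: Identify values: k1 = 0.45, lambda = 365 nm, NA = 0.43
Step 2: R = k1 * lambda / NA
R = 0.45 * 365 / 0.43
R = 382.0 nm


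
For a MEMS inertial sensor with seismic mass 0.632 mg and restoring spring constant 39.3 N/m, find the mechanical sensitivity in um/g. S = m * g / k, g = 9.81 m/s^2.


Step 1: Convert mass: m = 0.632 mg = 6.32e-07 kg
Step 2: S = m * g / k = 6.32e-07 * 9.81 / 39.3
Step 3: S = 1.58e-07 m/g
Step 4: Convert to um/g: S = 0.158 um/g


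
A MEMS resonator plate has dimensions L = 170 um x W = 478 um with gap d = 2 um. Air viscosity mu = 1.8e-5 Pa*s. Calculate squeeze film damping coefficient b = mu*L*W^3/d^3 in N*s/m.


Step 1: Convert to SI.
L = 170e-6 m, W = 478e-6 m, d = 2e-6 m
Step 2: W^3 = (478e-6)^3 = 1.09e-10 m^3
Step 3: d^3 = (2e-6)^3 = 8.00e-18 m^3
Step 4: b = 1.8e-5 * 170e-6 * 1.09e-10 / 8.00e-18
b = 4.18e-02 N*s/m


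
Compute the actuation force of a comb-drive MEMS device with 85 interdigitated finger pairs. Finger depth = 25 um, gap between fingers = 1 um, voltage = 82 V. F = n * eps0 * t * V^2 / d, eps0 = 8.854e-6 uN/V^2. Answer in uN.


Step 1: Parameters: n=85, eps0=8.854e-6 uN/V^2, t=25 um, V=82 V, d=1 um
Step 2: V^2 = 6724
Step 3: F = 85 * 8.854e-6 * 25 * 6724 / 1
F = 126.51 uN


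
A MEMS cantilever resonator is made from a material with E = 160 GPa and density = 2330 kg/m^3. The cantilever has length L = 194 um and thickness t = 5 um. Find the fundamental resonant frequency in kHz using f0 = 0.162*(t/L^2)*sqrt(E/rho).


Step 1: Convert units to SI.
t_SI = 5e-6 m, L_SI = 194e-6 m
Step 2: Calculate sqrt(E/rho).
sqrt(160e9 / 2330) = 8286.71 m/s
Step 3: Compute f0.
f0 = 0.162 * 5e-6 / (194e-6)^2 * 8286.71 = 178346.1 Hz = 178.35 kHz


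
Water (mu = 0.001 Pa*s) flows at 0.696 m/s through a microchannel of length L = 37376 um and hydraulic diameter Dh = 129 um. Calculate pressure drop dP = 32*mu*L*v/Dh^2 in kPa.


Step 1: Convert to SI: L = 37376e-6 m, Dh = 129e-6 m
Step 2: dP = 32 * 0.001 * 37376e-6 * 0.696 / (129e-6)^2
Step 3: dP = 50023.33 Pa
Step 4: Convert to kPa: dP = 50.02 kPa


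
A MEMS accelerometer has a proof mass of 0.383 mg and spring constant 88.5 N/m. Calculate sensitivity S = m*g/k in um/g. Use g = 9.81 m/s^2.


Step 1: Convert mass: m = 0.383 mg = 3.83e-07 kg
Step 2: S = m * g / k = 3.83e-07 * 9.81 / 88.5
Step 3: S = 4.25e-08 m/g
Step 4: Convert to um/g: S = 0.042 um/g


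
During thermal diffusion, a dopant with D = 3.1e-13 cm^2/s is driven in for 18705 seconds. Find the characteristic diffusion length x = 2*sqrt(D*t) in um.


Step 1: Compute D*t = 3.1e-13 * 18705 = 5.79855e-09 cm^2
Step 2: sqrt(D*t) = 7.61482e-05 cm
Step 3: x = 2 * 7.61482e-05 cm = 1.522964e-04 cm
Step 4: Convert to um (1 cm = 1e4 um): x = 1.523 um


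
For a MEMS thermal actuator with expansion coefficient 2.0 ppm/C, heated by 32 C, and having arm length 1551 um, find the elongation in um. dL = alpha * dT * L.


Step 1: Convert CTE: alpha = 2.0 ppm/C = 2.0e-6 /C
Step 2: dL = 2.0e-6 * 32 * 1551
dL = 0.0993 um


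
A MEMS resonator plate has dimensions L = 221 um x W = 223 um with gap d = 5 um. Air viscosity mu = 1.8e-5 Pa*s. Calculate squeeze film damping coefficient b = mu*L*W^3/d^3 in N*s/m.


Step 1: Convert to SI.
L = 221e-6 m, W = 223e-6 m, d = 5e-6 m
Step 2: W^3 = (223e-6)^3 = 1.11e-11 m^3
Step 3: d^3 = (5e-6)^3 = 1.25e-16 m^3
Step 4: b = 1.8e-5 * 221e-6 * 1.11e-11 / 1.25e-16
b = 3.53e-04 N*s/m


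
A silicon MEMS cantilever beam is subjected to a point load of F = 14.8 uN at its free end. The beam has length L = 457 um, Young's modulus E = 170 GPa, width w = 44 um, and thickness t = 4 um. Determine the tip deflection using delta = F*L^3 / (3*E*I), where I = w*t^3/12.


Step 1: Calculate the second moment of area.
I = w * t^3 / 12 = 44 * 4^3 / 12 = 234.6667 um^4
Step 2: Convert E to consistent units (1 GPa = 1000 uN/um^2).
E = 170 GPa = 170000 uN/um^2
Step 3: Calculate tip deflection.
delta = F * L^3 / (3 * E * I)
delta = 14.8 * 457^3 / (3 * 170000 * 234.6667)
delta = 11.8029 um


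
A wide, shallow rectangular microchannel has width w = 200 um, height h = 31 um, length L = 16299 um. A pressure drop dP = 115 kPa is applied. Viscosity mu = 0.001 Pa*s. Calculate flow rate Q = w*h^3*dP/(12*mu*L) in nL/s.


Step 1: Convert all dimensions to SI (meters).
w = 200e-6 m, h = 31e-6 m, L = 16299e-6 m, dP = 115e3 Pa
Step 2: Q = w * h^3 * dP / (12 * mu * L)
Q = 200e-6 * (31e-6)^3 * 115e3 / (12 * 0.001 * 16299e-6) = 3.50324662e-09 m^3/s
Step 3: Convert Q from m^3/s to nL/s (1 m^3 = 1e12 nL, so multiply by 1e12).
Q = 3503.247 nL/s


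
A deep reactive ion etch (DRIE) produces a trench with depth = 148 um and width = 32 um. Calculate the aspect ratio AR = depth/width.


Step 1: AR = depth / width
Step 2: AR = 148 / 32
AR = 4.6


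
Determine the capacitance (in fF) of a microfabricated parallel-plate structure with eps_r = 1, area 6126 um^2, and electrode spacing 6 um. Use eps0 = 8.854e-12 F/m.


Step 1: Convert area to m^2: A = 6126e-12 m^2
Step 2: Convert gap to m: d = 6e-6 m
Step 3: C = eps0 * eps_r * A / d
C = 8.854e-12 * 1 * 6126e-12 / 6e-6
Step 4: Convert to fF (multiply by 1e15).
C = 9.04 fF


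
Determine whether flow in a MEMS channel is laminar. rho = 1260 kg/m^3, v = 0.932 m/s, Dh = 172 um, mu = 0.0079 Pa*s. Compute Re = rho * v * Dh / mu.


Step 1: Convert Dh to meters: Dh = 172e-6 m
Step 2: Re = rho * v * Dh / mu
Re = 1260 * 0.932 * 172e-6 / 0.0079
Re = 25.567
Since Re = 25.567 is below ~2300, the flow is laminar.


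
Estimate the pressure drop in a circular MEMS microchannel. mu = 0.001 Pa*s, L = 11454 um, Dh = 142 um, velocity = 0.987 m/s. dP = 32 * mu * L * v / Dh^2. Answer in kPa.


Step 1: Convert to SI: L = 11454e-6 m, Dh = 142e-6 m
Step 2: dP = 32 * 0.001 * 11454e-6 * 0.987 / (142e-6)^2
Step 3: dP = 17941.04 Pa
Step 4: Convert to kPa: dP = 17.94 kPa


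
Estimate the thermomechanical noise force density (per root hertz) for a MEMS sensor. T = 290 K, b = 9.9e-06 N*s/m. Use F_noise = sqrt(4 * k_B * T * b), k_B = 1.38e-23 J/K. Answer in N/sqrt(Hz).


Step 1: Compute 4 * k_B * T * b
= 4 * 1.38e-23 * 290 * 9.9e-06
= 1.5848e-25 N^2/Hz
Step 2: F_noise = sqrt(1.5848e-25)
F_noise = 3.98e-13 N/sqrt(Hz)


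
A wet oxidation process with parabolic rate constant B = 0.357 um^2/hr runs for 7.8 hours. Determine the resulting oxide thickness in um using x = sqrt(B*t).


Step 1: Compute B*t = 0.357 * 7.8 = 2.7846
Step 2: x = sqrt(2.7846)
x = 1.669 um


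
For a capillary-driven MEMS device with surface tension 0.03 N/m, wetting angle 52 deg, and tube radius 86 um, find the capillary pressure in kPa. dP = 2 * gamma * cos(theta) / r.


Step 1: cos(52 deg) = 0.6157
Step 2: Convert r to m: r = 86e-6 m
Step 3: dP = 2 * 0.03 * 0.6157 / 86e-6 = 429.6 Pa
Step 4: Convert Pa to kPa (divide by 1000).
dP = 0.43 kPa


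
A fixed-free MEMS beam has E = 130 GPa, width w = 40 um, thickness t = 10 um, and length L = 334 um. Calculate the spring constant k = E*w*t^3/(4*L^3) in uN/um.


Step 1: Convert E to consistent units (1 GPa = 1000 uN/um^2).
E = 130 GPa = 130000 uN/um^2
Step 2: Compute t^3 = 10^3 = 1000
Step 3: Compute L^3 = 334^3 = 37259704
Step 4: k = 130000 * 40 * 1000 / (4 * 37259704)
k = 34.8902 uN/um


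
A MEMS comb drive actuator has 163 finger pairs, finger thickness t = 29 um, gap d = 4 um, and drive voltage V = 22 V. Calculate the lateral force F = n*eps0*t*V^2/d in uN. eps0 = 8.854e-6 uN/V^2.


Step 1: Parameters: n=163, eps0=8.854e-6 uN/V^2, t=29 um, V=22 V, d=4 um
Step 2: V^2 = 484
Step 3: F = 163 * 8.854e-6 * 29 * 484 / 4
F = 5.064 uN


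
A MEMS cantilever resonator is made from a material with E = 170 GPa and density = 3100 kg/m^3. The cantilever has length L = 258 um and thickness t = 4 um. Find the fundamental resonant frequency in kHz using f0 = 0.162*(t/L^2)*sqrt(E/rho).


Step 1: Convert units to SI.
t_SI = 4e-6 m, L_SI = 258e-6 m
Step 2: Calculate sqrt(E/rho).
sqrt(170e9 / 3100) = 7405.32 m/s
Step 3: Compute f0.
f0 = 0.162 * 4e-6 / (258e-6)^2 * 7405.32 = 72090.7 Hz = 72.09 kHz


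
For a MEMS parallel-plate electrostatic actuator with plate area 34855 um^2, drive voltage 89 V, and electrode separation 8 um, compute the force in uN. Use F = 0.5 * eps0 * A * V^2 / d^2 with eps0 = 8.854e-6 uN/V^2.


Step 1: Identify parameters.
eps0 = 8.854e-6 uN/V^2, A = 34855 um^2, V = 89 V, d = 8 um
Step 2: Compute V^2 = 89^2 = 7921
Step 3: Compute d^2 = 8^2 = 64
Step 4: F = 0.5 * 8.854e-6 * 34855 * 7921 / 64
F = 19.097 uN


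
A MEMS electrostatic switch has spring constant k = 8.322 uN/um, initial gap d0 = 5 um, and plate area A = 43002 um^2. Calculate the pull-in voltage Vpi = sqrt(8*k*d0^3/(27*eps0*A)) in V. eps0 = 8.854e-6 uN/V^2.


Step 1: Compute numerator: 8 * k * d0^3 = 8 * 8.322 * 5^3 = 8322.0
Step 2: Compute denominator: 27 * eps0 * A = 27 * 8.854e-6 * 43002 = 10.279972
Step 3: Vpi = sqrt(8322.0 / 10.279972)
Vpi = 28.45 V


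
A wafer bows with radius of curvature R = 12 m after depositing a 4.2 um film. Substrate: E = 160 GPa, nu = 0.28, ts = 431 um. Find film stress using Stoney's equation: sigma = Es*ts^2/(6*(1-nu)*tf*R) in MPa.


Step 1: Compute numerator: Es * ts^2 = 160 * 431^2 = 29721760 (GPa*um^2)
Step 2: Compute denominator (R in um): 6*(1-nu)*tf*R = 6*0.72*4.2*12e6 = 217728000.0 (um^2)
Step 3: sigma (GPa) = 29721760 / 217728000.0 = 1.36509e-01 GPa
Step 4: Convert to MPa (x1000): sigma = 136.5 MPa


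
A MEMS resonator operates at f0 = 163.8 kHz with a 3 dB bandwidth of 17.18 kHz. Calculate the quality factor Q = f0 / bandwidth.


Step 1: Q = f0 / bandwidth
Step 2: Q = 163.8 / 17.18
Q = 9.5


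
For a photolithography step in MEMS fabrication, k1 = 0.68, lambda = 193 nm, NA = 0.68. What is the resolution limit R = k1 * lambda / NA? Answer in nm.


Step 1: Identify values: k1 = 0.68, lambda = 193 nm, NA = 0.68
Step 2: R = k1 * lambda / NA
R = 0.68 * 193 / 0.68
R = 193.0 nm


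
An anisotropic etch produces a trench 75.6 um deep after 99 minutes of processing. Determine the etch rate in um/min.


Step 1: Etch rate = depth / time
Step 2: rate = 75.6 / 99
rate = 0.764 um/min


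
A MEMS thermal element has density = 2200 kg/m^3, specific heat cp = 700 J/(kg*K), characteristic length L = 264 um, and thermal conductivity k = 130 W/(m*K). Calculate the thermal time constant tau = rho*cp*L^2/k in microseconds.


Step 1: Convert L to m: L = 264e-6 m
Step 2: L^2 = (264e-6)^2 = 6.9696e-08 m^2
Step 3: tau = 2200 * 700 * 6.9696e-08 / 130 = 8.256295e-04 s
Step 4: Convert to microseconds (multiply by 1e6).
tau = 825.63 us


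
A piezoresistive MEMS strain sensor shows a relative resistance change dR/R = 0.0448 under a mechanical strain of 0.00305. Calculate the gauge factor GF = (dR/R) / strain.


Step 1: Identify values.
dR/R = 0.0448, strain = 0.00305
Step 2: GF = (dR/R) / strain = 0.0448 / 0.00305
GF = 14.7


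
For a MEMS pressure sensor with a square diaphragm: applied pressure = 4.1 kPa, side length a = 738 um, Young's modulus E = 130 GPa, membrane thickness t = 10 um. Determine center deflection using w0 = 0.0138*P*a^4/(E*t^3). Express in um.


Step 1: Convert pressure to compatible units (E is in GPa, so P in GPa).
P = 4.1 kPa = 4.1e-6 GPa
Step 2: Compute numerator: 0.0138 * P * a^4.
a^4 = 738^4 = 296637086736
numerator = 0.0138 * 4.1e-6 * 296637086736 = 1.67837e+04
Step 3: Compute denominator: E * t^3 = 130 * 10^3 = 130000
Step 4: w0 = numerator / denominator = 1.67837e+04 / 130000 = 0.1291 um


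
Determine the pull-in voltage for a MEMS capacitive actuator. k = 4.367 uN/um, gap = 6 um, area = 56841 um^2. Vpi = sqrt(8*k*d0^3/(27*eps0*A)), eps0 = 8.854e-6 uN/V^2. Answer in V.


Step 1: Compute numerator: 8 * k * d0^3 = 8 * 4.367 * 6^3 = 7546.176
Step 2: Compute denominator: 27 * eps0 * A = 27 * 8.854e-6 * 56841 = 13.588296
Step 3: Vpi = sqrt(7546.176 / 13.588296)
Vpi = 23.57 V


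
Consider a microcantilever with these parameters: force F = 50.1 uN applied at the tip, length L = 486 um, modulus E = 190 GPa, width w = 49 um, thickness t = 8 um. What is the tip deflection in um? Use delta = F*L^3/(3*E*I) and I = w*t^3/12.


Step 1: Calculate the second moment of area.
I = w * t^3 / 12 = 49 * 8^3 / 12 = 2090.6667 um^4
Step 2: Convert E to consistent units (1 GPa = 1000 uN/um^2).
E = 190 GPa = 190000 uN/um^2
Step 3: Calculate tip deflection.
delta = F * L^3 / (3 * E * I)
delta = 50.1 * 486^3 / (3 * 190000 * 2090.6667)
delta = 4.826 um


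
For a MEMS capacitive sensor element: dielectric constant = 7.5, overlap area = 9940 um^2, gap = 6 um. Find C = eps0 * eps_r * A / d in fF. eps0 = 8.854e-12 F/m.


Step 1: Convert area to m^2: A = 9940e-12 m^2
Step 2: Convert gap to m: d = 6e-6 m
Step 3: C = eps0 * eps_r * A / d
C = 8.854e-12 * 7.5 * 9940e-12 / 6e-6
Step 4: Convert to fF (multiply by 1e15).
C = 110.01 fF


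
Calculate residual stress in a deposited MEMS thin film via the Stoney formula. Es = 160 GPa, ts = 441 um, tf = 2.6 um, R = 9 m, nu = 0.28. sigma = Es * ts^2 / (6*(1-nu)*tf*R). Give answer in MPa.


Step 1: Compute numerator: Es * ts^2 = 160 * 441^2 = 31116960 (GPa*um^2)
Step 2: Compute denominator (R in um): 6*(1-nu)*tf*R = 6*0.72*2.6*9e6 = 101088000.0 (um^2)
Step 3: sigma (GPa) = 31116960 / 101088000.0 = 3.07821e-01 GPa
Step 4: Convert to MPa (x1000): sigma = 307.8 MPa


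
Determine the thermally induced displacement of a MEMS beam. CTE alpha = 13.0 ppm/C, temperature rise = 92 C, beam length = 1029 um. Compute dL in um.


Step 1: Convert CTE: alpha = 13.0 ppm/C = 13.0e-6 /C
Step 2: dL = 13.0e-6 * 92 * 1029
dL = 1.2307 um


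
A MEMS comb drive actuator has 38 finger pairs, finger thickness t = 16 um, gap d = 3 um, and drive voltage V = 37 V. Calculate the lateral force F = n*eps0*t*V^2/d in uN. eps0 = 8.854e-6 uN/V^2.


Step 1: Parameters: n=38, eps0=8.854e-6 uN/V^2, t=16 um, V=37 V, d=3 um
Step 2: V^2 = 1369
Step 3: F = 38 * 8.854e-6 * 16 * 1369 / 3
F = 2.457 uN


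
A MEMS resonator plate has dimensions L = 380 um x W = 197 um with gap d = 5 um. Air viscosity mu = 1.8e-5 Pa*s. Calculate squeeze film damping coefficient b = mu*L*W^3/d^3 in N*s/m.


Step 1: Convert to SI.
L = 380e-6 m, W = 197e-6 m, d = 5e-6 m
Step 2: W^3 = (197e-6)^3 = 7.65e-12 m^3
Step 3: d^3 = (5e-6)^3 = 1.25e-16 m^3
Step 4: b = 1.8e-5 * 380e-6 * 7.65e-12 / 1.25e-16
b = 4.18e-04 N*s/m


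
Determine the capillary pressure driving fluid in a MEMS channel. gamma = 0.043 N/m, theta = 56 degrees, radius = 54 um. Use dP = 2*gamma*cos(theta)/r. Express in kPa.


Step 1: cos(56 deg) = 0.5592
Step 2: Convert r to m: r = 54e-6 m
Step 3: dP = 2 * 0.043 * 0.5592 / 54e-6 = 890.6 Pa
Step 4: Convert Pa to kPa (divide by 1000).
dP = 0.89 kPa


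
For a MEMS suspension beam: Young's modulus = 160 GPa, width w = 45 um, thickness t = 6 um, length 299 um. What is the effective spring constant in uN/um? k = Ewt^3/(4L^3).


Step 1: Convert E to consistent units (1 GPa = 1000 uN/um^2).
E = 160 GPa = 160000 uN/um^2
Step 2: Compute t^3 = 6^3 = 216
Step 3: Compute L^3 = 299^3 = 26730899
Step 4: k = 160000 * 45 * 216 / (4 * 26730899)
k = 14.545 uN/um


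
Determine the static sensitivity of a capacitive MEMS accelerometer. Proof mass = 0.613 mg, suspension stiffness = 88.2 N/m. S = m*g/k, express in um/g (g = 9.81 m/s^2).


Step 1: Convert mass: m = 0.613 mg = 6.13e-07 kg
Step 2: S = m * g / k = 6.13e-07 * 9.81 / 88.2
Step 3: S = 6.82e-08 m/g
Step 4: Convert to um/g: S = 0.068 um/g


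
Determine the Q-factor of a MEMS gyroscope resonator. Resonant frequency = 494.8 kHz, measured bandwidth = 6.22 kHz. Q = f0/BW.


Step 1: Q = f0 / bandwidth
Step 2: Q = 494.8 / 6.22
Q = 79.5


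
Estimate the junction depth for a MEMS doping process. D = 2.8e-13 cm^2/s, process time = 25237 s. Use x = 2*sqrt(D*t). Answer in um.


Step 1: Compute D*t = 2.8e-13 * 25237 = 7.06636e-09 cm^2
Step 2: sqrt(D*t) = 8.40616e-05 cm
Step 3: x = 2 * 8.40616e-05 cm = 1.681232e-04 cm
Step 4: Convert to um (1 cm = 1e4 um): x = 1.681 um


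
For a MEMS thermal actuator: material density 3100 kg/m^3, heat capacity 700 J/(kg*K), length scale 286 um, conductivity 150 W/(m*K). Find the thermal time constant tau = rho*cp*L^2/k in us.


Step 1: Convert L to m: L = 286e-6 m
Step 2: L^2 = (286e-6)^2 = 8.1796e-08 m^2
Step 3: tau = 3100 * 700 * 8.1796e-08 / 150 = 1.18331547e-03 s
Step 4: Convert to microseconds (multiply by 1e6).
tau = 1183.315 us


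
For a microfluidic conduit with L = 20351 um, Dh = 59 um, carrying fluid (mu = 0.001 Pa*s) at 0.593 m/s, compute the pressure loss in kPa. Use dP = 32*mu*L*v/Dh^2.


Step 1: Convert to SI: L = 20351e-6 m, Dh = 59e-6 m
Step 2: dP = 32 * 0.001 * 20351e-6 * 0.593 / (59e-6)^2
Step 3: dP = 110939.55 Pa
Step 4: Convert to kPa: dP = 110.94 kPa


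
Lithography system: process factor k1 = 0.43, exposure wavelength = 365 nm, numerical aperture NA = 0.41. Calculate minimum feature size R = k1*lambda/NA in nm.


Step 1: Identify values: k1 = 0.43, lambda = 365 nm, NA = 0.41
Step 2: R = k1 * lambda / NA
R = 0.43 * 365 / 0.41
R = 382.8 nm


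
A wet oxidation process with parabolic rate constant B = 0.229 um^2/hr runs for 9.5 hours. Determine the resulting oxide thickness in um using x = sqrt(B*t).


Step 1: Compute B*t = 0.229 * 9.5 = 2.1755
Step 2: x = sqrt(2.1755)
x = 1.475 um


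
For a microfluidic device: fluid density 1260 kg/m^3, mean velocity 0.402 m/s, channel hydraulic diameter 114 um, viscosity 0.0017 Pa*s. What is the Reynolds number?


Step 1: Convert Dh to meters: Dh = 114e-6 m
Step 2: Re = rho * v * Dh / mu
Re = 1260 * 0.402 * 114e-6 / 0.0017
Re = 33.967


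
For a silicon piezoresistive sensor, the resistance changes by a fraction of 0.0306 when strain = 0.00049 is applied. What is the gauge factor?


Step 1: Identify values.
dR/R = 0.0306, strain = 0.00049
Step 2: GF = (dR/R) / strain = 0.0306 / 0.00049
GF = 62.4


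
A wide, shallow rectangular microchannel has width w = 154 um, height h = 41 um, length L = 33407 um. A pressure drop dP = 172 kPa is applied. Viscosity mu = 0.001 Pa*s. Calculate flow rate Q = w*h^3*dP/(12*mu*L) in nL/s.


Step 1: Convert all dimensions to SI (meters).
w = 154e-6 m, h = 41e-6 m, L = 33407e-6 m, dP = 172e3 Pa
Step 2: Q = w * h^3 * dP / (12 * mu * L)
Q = 154e-6 * (41e-6)^3 * 172e3 / (12 * 0.001 * 33407e-6) = 4.55388454e-09 m^3/s
Step 3: Convert Q from m^3/s to nL/s (1 m^3 = 1e12 nL, so multiply by 1e12).
Q = 4553.885 nL/s


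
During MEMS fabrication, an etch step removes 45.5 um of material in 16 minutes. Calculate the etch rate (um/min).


Step 1: Etch rate = depth / time
Step 2: rate = 45.5 / 16
rate = 2.844 um/min


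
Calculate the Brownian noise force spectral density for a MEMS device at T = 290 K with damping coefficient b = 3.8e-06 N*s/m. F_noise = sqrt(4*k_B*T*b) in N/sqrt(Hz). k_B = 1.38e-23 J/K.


Step 1: Compute 4 * k_B * T * b
= 4 * 1.38e-23 * 290 * 3.8e-06
= 6.0830e-26 N^2/Hz
Step 2: F_noise = sqrt(6.0830e-26)
F_noise = 2.47e-13 N/sqrt(Hz)


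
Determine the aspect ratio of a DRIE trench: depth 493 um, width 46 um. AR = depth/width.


Step 1: AR = depth / width
Step 2: AR = 493 / 46
AR = 10.7


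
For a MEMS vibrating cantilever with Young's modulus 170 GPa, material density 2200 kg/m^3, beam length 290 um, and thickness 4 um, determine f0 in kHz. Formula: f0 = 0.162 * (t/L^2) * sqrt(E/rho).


Step 1: Convert units to SI.
t_SI = 4e-6 m, L_SI = 290e-6 m
Step 2: Calculate sqrt(E/rho).
sqrt(170e9 / 2200) = 8790.49 m/s
Step 3: Compute f0.
f0 = 0.162 * 4e-6 / (290e-6)^2 * 8790.49 = 67731.7 Hz = 67.73 kHz


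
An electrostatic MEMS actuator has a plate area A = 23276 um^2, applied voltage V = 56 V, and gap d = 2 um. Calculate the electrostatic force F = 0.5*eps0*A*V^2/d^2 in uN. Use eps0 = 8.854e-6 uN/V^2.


Step 1: Identify parameters.
eps0 = 8.854e-6 uN/V^2, A = 23276 um^2, V = 56 V, d = 2 um
Step 2: Compute V^2 = 56^2 = 3136
Step 3: Compute d^2 = 2^2 = 4
Step 4: F = 0.5 * 8.854e-6 * 23276 * 3136 / 4
F = 80.786 uN


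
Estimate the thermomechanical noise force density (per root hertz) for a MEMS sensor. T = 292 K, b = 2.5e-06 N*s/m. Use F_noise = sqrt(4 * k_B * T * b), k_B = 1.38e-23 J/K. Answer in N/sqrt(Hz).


Step 1: Compute 4 * k_B * T * b
= 4 * 1.38e-23 * 292 * 2.5e-06
= 4.0296e-26 N^2/Hz
Step 2: F_noise = sqrt(4.0296e-26)
F_noise = 2.01e-13 N/sqrt(Hz)


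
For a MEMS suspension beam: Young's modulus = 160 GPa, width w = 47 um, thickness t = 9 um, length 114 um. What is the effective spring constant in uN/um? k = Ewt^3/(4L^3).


Step 1: Convert E to consistent units (1 GPa = 1000 uN/um^2).
E = 160 GPa = 160000 uN/um^2
Step 2: Compute t^3 = 9^3 = 729
Step 3: Compute L^3 = 114^3 = 1481544
Step 4: k = 160000 * 47 * 729 / (4 * 1481544)
k = 925.062 uN/um


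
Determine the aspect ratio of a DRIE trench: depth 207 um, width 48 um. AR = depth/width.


Step 1: AR = depth / width
Step 2: AR = 207 / 48
AR = 4.3


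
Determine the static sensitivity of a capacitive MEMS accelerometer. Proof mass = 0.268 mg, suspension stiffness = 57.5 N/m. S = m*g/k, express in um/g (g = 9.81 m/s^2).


Step 1: Convert mass: m = 0.268 mg = 2.68e-07 kg
Step 2: S = m * g / k = 2.68e-07 * 9.81 / 57.5
Step 3: S = 4.57e-08 m/g
Step 4: Convert to um/g: S = 0.046 um/g


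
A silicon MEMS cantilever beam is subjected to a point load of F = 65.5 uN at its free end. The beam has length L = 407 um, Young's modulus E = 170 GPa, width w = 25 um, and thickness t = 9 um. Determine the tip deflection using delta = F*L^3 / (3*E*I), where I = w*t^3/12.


Step 1: Calculate the second moment of area.
I = w * t^3 / 12 = 25 * 9^3 / 12 = 1518.75 um^4
Step 2: Convert E to consistent units (1 GPa = 1000 uN/um^2).
E = 170 GPa = 170000 uN/um^2
Step 3: Calculate tip deflection.
delta = F * L^3 / (3 * E * I)
delta = 65.5 * 407^3 / (3 * 170000 * 1518.75)
delta = 5.7012 um


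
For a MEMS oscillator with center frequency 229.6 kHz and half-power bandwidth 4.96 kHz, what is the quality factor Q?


Step 1: Q = f0 / bandwidth
Step 2: Q = 229.6 / 4.96
Q = 46.3


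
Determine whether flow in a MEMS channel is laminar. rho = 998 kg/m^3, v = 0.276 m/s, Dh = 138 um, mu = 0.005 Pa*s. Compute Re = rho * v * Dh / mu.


Step 1: Convert Dh to meters: Dh = 138e-6 m
Step 2: Re = rho * v * Dh / mu
Re = 998 * 0.276 * 138e-6 / 0.005
Re = 7.602
Since Re = 7.602 is below ~2300, the flow is laminar.


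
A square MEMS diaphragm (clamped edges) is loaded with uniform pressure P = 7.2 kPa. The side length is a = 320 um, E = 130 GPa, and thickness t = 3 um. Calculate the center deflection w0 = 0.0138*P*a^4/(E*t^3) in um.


Step 1: Convert pressure to compatible units (E is in GPa, so P in GPa).
P = 7.2 kPa = 7.2e-6 GPa
Step 2: Compute numerator: 0.0138 * P * a^4.
a^4 = 320^4 = 10485760000
numerator = 0.0138 * 7.2e-6 * 10485760000 = 1.04187e+03
Step 3: Compute denominator: E * t^3 = 130 * 3^3 = 3510
Step 4: w0 = numerator / denominator = 1.04187e+03 / 3510 = 0.2968 um


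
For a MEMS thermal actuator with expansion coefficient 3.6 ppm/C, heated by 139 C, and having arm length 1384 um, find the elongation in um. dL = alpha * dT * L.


Step 1: Convert CTE: alpha = 3.6 ppm/C = 3.6e-6 /C
Step 2: dL = 3.6e-6 * 139 * 1384
dL = 0.6926 um


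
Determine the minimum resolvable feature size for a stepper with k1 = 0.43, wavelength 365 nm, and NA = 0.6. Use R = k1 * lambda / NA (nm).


Step 1: Identify values: k1 = 0.43, lambda = 365 nm, NA = 0.6
Step 2: R = k1 * lambda / NA
R = 0.43 * 365 / 0.6
R = 261.6 nm


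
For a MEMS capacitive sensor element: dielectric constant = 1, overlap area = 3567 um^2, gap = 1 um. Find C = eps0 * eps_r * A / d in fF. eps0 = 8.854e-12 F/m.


Step 1: Convert area to m^2: A = 3567e-12 m^2
Step 2: Convert gap to m: d = 1e-6 m
Step 3: C = eps0 * eps_r * A / d
C = 8.854e-12 * 1 * 3567e-12 / 1e-6
Step 4: Convert to fF (multiply by 1e15).
C = 31.58 fF


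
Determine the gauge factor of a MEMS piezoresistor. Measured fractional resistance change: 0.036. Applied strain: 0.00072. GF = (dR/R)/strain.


Step 1: Identify values.
dR/R = 0.036, strain = 0.00072
Step 2: GF = (dR/R) / strain = 0.036 / 0.00072
GF = 50.0


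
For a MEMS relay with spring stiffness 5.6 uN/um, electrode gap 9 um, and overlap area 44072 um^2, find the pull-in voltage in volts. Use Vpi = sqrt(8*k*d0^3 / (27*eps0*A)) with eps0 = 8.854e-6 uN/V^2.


Step 1: Compute numerator: 8 * k * d0^3 = 8 * 5.6 * 9^3 = 32659.2
Step 2: Compute denominator: 27 * eps0 * A = 27 * 8.854e-6 * 44072 = 10.535764
Step 3: Vpi = sqrt(32659.2 / 10.535764)
Vpi = 55.68 V
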